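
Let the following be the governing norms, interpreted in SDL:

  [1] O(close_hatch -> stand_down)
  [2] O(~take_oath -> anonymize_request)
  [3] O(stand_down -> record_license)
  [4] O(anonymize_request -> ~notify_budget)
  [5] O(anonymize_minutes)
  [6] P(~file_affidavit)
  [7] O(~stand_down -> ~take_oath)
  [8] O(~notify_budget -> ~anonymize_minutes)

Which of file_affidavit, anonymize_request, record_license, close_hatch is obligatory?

Premise 5 states O(anonymize_minutes) outright.
The contrapositive of premise 8 (O(~notify_budget -> ~anonymize_minutes)) is O(anonymize_minutes -> notify_budget), and O(anonymize_minutes) is already established, so O(notify_budget).
The contrapositive of premise 4 (O(anonymize_request -> ~notify_budget)) is O(notify_budget -> ~anonymize_request), and O(notify_budget) is already established, so O(~anonymize_request).
Premise 2 is O(~take_oath -> anonymize_request); contrapositively O(~anonymize_request -> take_oath). Since O(~anonymize_request) holds, K gives O(take_oath).
Premise 7 is O(~stand_down -> ~take_oath); contrapositively O(take_oath -> stand_down). Since O(take_oath) holds, K gives O(stand_down).
With premise 3, O(stand_down -> record_license), the K-axiom yields O(record_license).
So O(record_license) holds — record_license is obligatory. None of the other listed options is made obligatory by any chain of premises.

record_license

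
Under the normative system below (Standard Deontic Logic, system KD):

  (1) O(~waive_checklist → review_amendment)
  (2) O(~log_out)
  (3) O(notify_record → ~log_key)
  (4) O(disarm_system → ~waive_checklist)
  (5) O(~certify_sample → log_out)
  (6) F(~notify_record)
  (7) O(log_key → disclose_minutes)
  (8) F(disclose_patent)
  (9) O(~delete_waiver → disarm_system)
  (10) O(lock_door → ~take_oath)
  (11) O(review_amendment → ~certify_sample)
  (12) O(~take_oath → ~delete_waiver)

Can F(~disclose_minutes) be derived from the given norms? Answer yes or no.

Premise 7 is O(log_key → disclose_minutes), but O(log_key) is not derivable from the premises, so it does not yield O(disclose_minutes).
No other premise forces O(disclose_minutes). An ideal world satisfying every premise can still have ~disclose_minutes true, so F(~disclose_minutes) is not derivable.

No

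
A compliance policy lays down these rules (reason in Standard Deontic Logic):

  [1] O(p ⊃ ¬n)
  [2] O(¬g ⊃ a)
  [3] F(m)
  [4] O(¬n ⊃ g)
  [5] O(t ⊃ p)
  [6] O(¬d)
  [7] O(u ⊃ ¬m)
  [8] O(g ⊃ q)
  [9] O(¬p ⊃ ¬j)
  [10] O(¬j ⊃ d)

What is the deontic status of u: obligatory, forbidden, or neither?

Premise 7 is O(u ⊃ ¬m); even if O(¬m) held, inferring O(u) would be affirming the consequent — invalid.
No premise or chain of K-axiom applications forces O(u), and none forces O(¬u). So u is neither obligatory nor forbidden under these norms.

Neither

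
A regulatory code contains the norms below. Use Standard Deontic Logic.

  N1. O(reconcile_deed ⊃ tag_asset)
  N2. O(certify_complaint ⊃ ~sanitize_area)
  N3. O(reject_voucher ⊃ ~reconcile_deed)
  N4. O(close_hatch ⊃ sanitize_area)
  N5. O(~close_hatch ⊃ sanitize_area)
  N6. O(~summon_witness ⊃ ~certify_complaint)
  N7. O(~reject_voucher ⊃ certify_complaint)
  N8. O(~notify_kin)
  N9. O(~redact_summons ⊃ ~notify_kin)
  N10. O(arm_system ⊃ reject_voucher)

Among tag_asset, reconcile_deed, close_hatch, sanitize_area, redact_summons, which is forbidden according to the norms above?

reconcile_deed

Premises 4 and 5 are O(close_hatch ⊃ sanitize_area) and O(~close_hatch ⊃ sanitize_area); every ideal world satisfies close_hatch or ~close_hatch, so in either case sanitize_area holds — hence O(sanitize_area).
Premise 2, O(certify_complaint ⊃ ~sanitize_area), contraposes to O(sanitize_area ⊃ ~certify_complaint); with O(sanitize_area) we get O(~certify_complaint).
Premise 7, O(~reject_voucher ⊃ certify_complaint), contraposes to O(~certify_complaint ⊃ reject_voucher); with O(~certify_complaint) we get O(reject_voucher).
Premise 3 is O(reject_voucher ⊃ ~reconcile_deed); since O(reject_voucher), deontic closure gives O(~reconcile_deed).
So O(~reconcile_deed) holds, i.e. reconcile_deed is forbidden. None of the other listed options is forbidden under the premises.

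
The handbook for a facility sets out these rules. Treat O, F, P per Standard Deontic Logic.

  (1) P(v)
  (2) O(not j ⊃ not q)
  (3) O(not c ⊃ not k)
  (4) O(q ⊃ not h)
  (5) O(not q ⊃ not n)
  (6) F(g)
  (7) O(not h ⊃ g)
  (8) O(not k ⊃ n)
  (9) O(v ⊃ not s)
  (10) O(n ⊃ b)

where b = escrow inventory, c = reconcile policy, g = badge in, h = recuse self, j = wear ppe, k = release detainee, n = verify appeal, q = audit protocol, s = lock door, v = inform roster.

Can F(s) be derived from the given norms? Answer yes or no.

Premise 9 is O(v ⊃ not s), but O(v) is not derivable from the premises (the permission P(v) asserts only not O(not v), not O(v)), so it does not yield O(not s).
No other premise forces O(not s). An ideal world satisfying every premise can still have s true, so F(s) is not derivable.

No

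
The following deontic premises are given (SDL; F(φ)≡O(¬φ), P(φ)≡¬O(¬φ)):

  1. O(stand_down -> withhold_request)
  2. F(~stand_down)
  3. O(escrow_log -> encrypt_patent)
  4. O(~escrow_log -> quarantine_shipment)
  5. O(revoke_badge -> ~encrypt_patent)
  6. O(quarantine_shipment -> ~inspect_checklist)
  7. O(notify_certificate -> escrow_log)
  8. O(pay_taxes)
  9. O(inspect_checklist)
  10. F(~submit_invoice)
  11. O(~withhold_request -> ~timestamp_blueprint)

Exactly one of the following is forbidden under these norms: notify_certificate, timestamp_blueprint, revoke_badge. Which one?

Premise 9 states O(inspect_checklist) outright.
Premise 6 is O(quarantine_shipment -> ~inspect_checklist); contrapositively O(inspect_checklist -> ~quarantine_shipment). Since O(inspect_checklist) holds, K gives O(~quarantine_shipment).
Premise 4 is O(~escrow_log -> quarantine_shipment); contrapositively O(~quarantine_shipment -> escrow_log). Since O(~quarantine_shipment) holds, K gives O(escrow_log).
From O(escrow_log) and premise 3, O(escrow_log -> encrypt_patent), we obtain O(encrypt_patent).
The contrapositive of premise 5 (O(revoke_badge -> ~encrypt_patent)) is O(encrypt_patent -> ~revoke_badge), and O(encrypt_patent) is already established, so O(~revoke_badge).
So O(~revoke_badge) holds, i.e. revoke_badge is forbidden. None of the other listed options is forbidden under the premises.

revoke_badge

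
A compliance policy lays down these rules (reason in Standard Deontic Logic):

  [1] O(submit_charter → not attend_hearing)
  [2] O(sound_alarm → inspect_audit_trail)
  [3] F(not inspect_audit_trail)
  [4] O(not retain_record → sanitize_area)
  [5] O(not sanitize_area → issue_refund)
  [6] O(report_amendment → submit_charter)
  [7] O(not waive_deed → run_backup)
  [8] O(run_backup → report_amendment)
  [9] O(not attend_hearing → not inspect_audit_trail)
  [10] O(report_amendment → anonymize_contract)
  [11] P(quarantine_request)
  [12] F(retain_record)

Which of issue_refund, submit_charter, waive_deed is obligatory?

Premise 3 is F(not inspect_audit_trail), i.e. O(inspect_audit_trail).
Premise 9, O(not attend_hearing → not inspect_audit_trail), contraposes to O(inspect_audit_trail → attend_hearing); with O(inspect_audit_trail) we get O(attend_hearing).
The contrapositive of premise 1 (O(submit_charter → not attend_hearing)) is O(attend_hearing → not submit_charter), and O(attend_hearing) is already established, so O(not submit_charter).
Premise 6 is O(report_amendment → submit_charter); contrapositively O(not submit_charter → not report_amendment). Since O(not submit_charter) holds, K gives O(not report_amendment).
Premise 8, O(run_backup → report_amendment), contraposes to O(not report_amendment → not run_backup); with O(not report_amendment) we get O(not run_backup).
The contrapositive of premise 7 (O(not waive_deed → run_backup)) is O(not run_backup → waive_deed), and O(not run_backup) is already established, so O(waive_deed).
So O(waive_deed) holds — waive_deed is obligatory. None of the other listed options is made obligatory by any chain of premises.

waive_deed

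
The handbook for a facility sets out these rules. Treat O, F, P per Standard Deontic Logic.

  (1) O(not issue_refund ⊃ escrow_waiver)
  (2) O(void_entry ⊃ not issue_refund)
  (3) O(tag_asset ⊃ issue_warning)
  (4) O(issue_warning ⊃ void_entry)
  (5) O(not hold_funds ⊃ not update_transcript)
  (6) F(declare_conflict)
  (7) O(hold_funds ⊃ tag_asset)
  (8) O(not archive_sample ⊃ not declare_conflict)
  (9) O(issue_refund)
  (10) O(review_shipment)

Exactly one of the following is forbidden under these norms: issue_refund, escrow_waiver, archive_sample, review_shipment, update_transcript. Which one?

From premise 9 we have O(issue_refund).
The contrapositive of premise 2 (O(void_entry ⊃ not issue_refund)) is O(issue_refund ⊃ not void_entry), and O(issue_refund) is already established, so O(not void_entry).
Premise 4, O(issue_warning ⊃ void_entry), contraposes to O(not void_entry ⊃ not issue_warning); with O(not void_entry) we get O(not issue_warning).
Premise 3 is O(tag_asset ⊃ issue_warning); contrapositively O(not issue_warning ⊃ not tag_asset). Since O(not issue_warning) holds, K gives O(not tag_asset).
Premise 7 is O(hold_funds ⊃ tag_asset); contrapositively O(not tag_asset ⊃ not hold_funds). Since O(not tag_asset) holds, K gives O(not hold_funds).
Applying K to premise 5 (O(not hold_funds ⊃ not update_transcript)) and O(not hold_funds) yields O(not update_transcript).
So O(not update_transcript) holds, i.e. update_transcript is forbidden. None of the other listed options is forbidden under the premises.

update_transcript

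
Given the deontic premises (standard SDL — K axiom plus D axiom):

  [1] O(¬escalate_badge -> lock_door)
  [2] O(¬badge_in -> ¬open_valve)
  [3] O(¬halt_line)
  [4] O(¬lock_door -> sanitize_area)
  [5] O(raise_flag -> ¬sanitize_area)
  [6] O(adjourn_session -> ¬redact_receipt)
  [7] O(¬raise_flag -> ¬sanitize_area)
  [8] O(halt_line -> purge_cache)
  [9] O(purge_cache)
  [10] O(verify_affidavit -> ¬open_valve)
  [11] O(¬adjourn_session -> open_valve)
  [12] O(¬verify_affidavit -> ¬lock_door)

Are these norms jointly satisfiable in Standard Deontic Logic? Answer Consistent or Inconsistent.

Consistent

Premise 8 is O(halt_line -> purge_cache); even if O(purge_cache) held, inferring O(halt_line) would be affirming the consequent — invalid.
So O(halt_line) is not derivable, and the apparent clash with O(¬halt_line) does not arise.
A world satisfying every obligation exists (e.g. adjourn_session=true, badge_in=false, escalate_badge=false, halt_line=false, lock_door=true, open_valve=false, purge_cache=true, raise_flag=false, redact_receipt=false, sanitize_area=false, verify_affidavit=true); no atom is both obligatory and forbidden, so the set is consistent.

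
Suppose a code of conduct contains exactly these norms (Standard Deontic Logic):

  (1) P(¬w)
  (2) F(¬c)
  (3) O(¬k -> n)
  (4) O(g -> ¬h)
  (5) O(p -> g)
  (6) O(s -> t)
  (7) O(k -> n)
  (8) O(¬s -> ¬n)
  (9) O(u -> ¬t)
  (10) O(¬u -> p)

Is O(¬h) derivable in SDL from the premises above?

Yes

Premises 7 and 3 cover both cases: O(k -> n) and O(¬k -> n). Since k ∨ ¬k is a tautology, O(n) follows.
Premise 8 is O(¬s -> ¬n); contrapositively O(n -> s). Since O(n) holds, K gives O(s).
Applying K to premise 6 (O(s -> t)) and O(s) yields O(t).
Premise 9, O(u -> ¬t), contraposes to O(t -> ¬u); with O(t) we get O(¬u).
Premise 10 is O(¬u -> p); since O(¬u), deontic closure gives O(p).
From O(p) and premise 5, O(p -> g), we obtain O(g).
With premise 4, O(g -> ¬h), the K-axiom yields O(¬h).
Premises 1, 2 do not contribute to this derivation.
So O(¬h) follows.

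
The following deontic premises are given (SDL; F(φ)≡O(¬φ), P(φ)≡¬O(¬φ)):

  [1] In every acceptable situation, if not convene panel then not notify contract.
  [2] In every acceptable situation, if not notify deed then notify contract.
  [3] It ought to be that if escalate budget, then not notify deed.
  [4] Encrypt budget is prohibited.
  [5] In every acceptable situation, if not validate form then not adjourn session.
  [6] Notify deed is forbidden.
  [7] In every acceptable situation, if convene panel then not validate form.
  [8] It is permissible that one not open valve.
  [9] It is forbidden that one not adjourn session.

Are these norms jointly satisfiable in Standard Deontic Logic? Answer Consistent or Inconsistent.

Premise 6, F(notify_deed), is equivalent to O(¬notify_deed).
Applying K to premise 2 (O(¬notify_deed → notify_contract)) and O(¬notify_deed) yields O(notify_contract).
Premise 1 is O(¬convene_panel → ¬notify_contract); contrapositively O(notify_contract → convene_panel). Since O(notify_contract) holds, K gives O(convene_panel).
Applying K to premise 7 (O(convene_panel → ¬validate_form)) and O(convene_panel) yields O(¬validate_form).
With premise 5, O(¬validate_form → ¬adjourn_session), the K-axiom yields O(¬adjourn_session).
Yet premise 9 is F(¬adjourn_session), i.e. O(adjourn_session).
We now have both O(¬adjourn_session) and O(adjourn_session) — adjourn_session is simultaneously obligatory and forbidden, violating the D-axiom.

Inconsistent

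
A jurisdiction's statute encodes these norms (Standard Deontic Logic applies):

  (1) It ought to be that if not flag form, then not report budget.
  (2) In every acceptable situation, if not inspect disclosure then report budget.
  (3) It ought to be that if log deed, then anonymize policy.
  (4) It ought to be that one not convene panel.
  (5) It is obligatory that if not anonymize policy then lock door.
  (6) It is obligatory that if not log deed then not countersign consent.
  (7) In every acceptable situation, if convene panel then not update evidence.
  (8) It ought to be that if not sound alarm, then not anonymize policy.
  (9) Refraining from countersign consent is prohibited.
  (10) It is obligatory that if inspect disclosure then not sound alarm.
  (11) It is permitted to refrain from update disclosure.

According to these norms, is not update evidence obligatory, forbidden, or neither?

Neither

Premise 7 is O(convene_panel → ¬update_evidence), but O(convene_panel) is not derivable from the premises, so it does not yield O(¬update_evidence).
No premise or chain of K-axiom applications forces O(¬update_evidence), and none forces O(update_evidence). So ¬update_evidence is neither obligatory nor forbidden under these norms.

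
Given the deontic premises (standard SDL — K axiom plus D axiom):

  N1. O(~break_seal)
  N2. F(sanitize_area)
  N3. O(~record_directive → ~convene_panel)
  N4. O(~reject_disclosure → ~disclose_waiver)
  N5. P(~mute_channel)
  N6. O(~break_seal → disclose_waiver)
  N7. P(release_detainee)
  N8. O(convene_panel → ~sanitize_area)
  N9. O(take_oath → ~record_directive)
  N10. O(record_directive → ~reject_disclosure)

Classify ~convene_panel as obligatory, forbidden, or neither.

Obligatory

Premise 1 gives O(~break_seal).
From O(~break_seal) and premise 6, O(~break_seal → disclose_waiver), we obtain O(disclose_waiver).
Premise 4 is O(~reject_disclosure → ~disclose_waiver); contrapositively O(disclose_waiver → reject_disclosure). Since O(disclose_waiver) holds, K gives O(reject_disclosure).
Premise 10 is O(record_directive → ~reject_disclosure); contrapositively O(reject_disclosure → ~record_directive). Since O(reject_disclosure) holds, K gives O(~record_directive).
From O(~record_directive) and premise 3, O(~record_directive → ~convene_panel), we obtain O(~convene_panel).
Premises 2, 5, 7, 8, 9 do not contribute to this derivation.
Hence ~convene_panel is obligatory.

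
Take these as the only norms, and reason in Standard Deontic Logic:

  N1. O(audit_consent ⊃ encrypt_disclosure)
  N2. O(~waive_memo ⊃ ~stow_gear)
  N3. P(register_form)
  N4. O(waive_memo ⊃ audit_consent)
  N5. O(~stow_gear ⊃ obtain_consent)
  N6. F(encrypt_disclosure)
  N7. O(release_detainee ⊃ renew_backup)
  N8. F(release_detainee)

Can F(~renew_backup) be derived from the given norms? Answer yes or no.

Premise 7 is O(release_detainee ⊃ renew_backup), but O(release_detainee) is not derivable from the premises, so it does not yield O(renew_backup).
No other premise forces O(renew_backup). An ideal world satisfying every premise can still have ~renew_backup true, so F(~renew_backup) is not derivable.

No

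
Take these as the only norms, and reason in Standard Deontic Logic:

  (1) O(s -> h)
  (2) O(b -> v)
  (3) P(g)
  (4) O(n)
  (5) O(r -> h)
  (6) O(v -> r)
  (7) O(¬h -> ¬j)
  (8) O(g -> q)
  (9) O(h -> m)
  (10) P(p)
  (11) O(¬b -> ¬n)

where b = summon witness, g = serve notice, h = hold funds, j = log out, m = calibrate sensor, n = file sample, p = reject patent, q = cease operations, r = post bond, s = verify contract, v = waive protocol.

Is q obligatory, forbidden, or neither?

Neither

Premise 8 is O(g -> q), but O(g) is not derivable from the premises (the permission P(g) asserts only ¬O(¬g), not O(g)), so it does not yield O(q).
No premise or chain of K-axiom applications forces O(q), and none forces O(¬q). So q is neither obligatory nor forbidden under these norms.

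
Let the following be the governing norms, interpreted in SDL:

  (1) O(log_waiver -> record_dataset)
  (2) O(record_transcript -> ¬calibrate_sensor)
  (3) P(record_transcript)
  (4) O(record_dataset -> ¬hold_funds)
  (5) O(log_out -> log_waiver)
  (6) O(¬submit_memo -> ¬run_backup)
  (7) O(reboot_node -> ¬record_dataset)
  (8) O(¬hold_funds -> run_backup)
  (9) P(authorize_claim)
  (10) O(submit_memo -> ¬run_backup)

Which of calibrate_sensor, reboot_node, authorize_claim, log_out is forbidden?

Premises 10 and 6 cover both cases: O(submit_memo -> ¬run_backup) and O(¬submit_memo -> ¬run_backup). Since submit_memo ∨ ¬submit_memo is a tautology, O(¬run_backup) follows.
The contrapositive of premise 8 (O(¬hold_funds -> run_backup)) is O(¬run_backup -> hold_funds), and O(¬run_backup) is already established, so O(hold_funds).
The contrapositive of premise 4 (O(record_dataset -> ¬hold_funds)) is O(hold_funds -> ¬record_dataset), and O(hold_funds) is already established, so O(¬record_dataset).
The contrapositive of premise 1 (O(log_waiver -> record_dataset)) is O(¬record_dataset -> ¬log_waiver), and O(¬record_dataset) is already established, so O(¬log_waiver).
Premise 5, O(log_out -> log_waiver), contraposes to O(¬log_waiver -> ¬log_out); with O(¬log_waiver) we get O(¬log_out).
So O(¬log_out) holds, i.e. log_out is forbidden. None of the other listed options is forbidden under the premises.

log_out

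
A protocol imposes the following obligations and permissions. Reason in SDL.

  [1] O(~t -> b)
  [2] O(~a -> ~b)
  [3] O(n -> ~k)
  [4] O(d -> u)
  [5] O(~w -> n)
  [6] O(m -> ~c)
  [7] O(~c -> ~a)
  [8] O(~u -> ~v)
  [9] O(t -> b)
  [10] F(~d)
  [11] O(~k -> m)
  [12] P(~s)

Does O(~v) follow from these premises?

Premise 8 is O(~u -> ~v), but O(~u) is not derivable from the premises, so it does not yield O(~v).
No other premise forces O(~v). An ideal world satisfying every premise can still have ~v false, so O(~v) is not derivable.

No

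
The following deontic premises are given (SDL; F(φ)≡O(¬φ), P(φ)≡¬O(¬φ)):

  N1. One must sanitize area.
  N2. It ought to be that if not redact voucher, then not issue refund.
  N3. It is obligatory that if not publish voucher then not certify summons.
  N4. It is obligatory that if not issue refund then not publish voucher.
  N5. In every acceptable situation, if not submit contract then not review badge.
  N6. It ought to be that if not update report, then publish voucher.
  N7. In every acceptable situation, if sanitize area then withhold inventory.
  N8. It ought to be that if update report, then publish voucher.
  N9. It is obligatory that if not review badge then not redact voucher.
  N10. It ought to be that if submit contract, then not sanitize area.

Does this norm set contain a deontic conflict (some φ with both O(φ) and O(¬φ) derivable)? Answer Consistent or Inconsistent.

Inconsistent

Premises 8 and 6 cover both cases: O(update_report → publish_voucher) and O(¬update_report → publish_voucher). Since update_report ∨ ¬update_report is a tautology, O(publish_voucher) follows.
Premise 4, O(¬issue_refund → ¬publish_voucher), contraposes to O(publish_voucher → issue_refund); with O(publish_voucher) we get O(issue_refund).
Premise 2, O(¬redact_voucher → ¬issue_refund), contraposes to O(issue_refund → redact_voucher); with O(issue_refund) we get O(redact_voucher).
Premise 9, O(¬review_badge → ¬redact_voucher), contraposes to O(redact_voucher → review_badge); with O(redact_voucher) we get O(review_badge).
Premise 5 is O(¬submit_contract → ¬review_badge); contrapositively O(review_badge → submit_contract). Since O(review_badge) holds, K gives O(submit_contract).
With premise 10, O(submit_contract → ¬sanitize_area), the K-axiom yields O(¬sanitize_area).
Yet premise 1 states O(sanitize_area).
We now have both O(¬sanitize_area) and O(sanitize_area) — sanitize_area is simultaneously obligatory and forbidden, violating the D-axiom.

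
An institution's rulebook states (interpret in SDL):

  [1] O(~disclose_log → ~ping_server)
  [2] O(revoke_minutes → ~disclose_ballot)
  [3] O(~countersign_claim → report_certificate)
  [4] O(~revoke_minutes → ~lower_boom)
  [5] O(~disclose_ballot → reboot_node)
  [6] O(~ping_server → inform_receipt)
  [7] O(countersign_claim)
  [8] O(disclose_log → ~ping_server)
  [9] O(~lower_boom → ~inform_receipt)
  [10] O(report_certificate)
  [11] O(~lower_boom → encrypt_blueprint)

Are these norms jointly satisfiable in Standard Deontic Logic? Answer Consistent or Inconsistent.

Premise 3 is O(~countersign_claim → report_certificate); even if O(report_certificate) held, inferring O(~countersign_claim) would be affirming the consequent — invalid.
So O(~countersign_claim) is not derivable, and the apparent clash with O(countersign_claim) does not arise.
A world satisfying every obligation exists (e.g. countersign_claim=true, disclose_ballot=false, disclose_log=false, encrypt_blueprint=false, inform_receipt=true, lower_boom=true, ping_server=false, reboot_node=true, report_certificate=true, revoke_minutes=true); no atom is both obligatory and forbidden, so the set is consistent.

Consistent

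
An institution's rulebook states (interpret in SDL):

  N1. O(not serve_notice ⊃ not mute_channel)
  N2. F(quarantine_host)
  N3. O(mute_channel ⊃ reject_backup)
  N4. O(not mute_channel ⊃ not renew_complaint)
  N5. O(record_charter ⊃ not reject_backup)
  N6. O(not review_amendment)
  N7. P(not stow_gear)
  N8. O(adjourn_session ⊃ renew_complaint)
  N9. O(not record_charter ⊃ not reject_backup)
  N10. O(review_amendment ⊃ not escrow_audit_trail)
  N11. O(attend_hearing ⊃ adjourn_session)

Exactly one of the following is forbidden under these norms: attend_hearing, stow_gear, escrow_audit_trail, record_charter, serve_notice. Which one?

attend_hearing

By case analysis on record_charter: premise 5 gives O(record_charter ⊃ not reject_backup) and premise 9 gives O(not record_charter ⊃ not reject_backup), so O(not reject_backup) either way.
The contrapositive of premise 3 (O(mute_channel ⊃ reject_backup)) is O(not reject_backup ⊃ not mute_channel), and O(not reject_backup) is already established, so O(not mute_channel).
Applying K to premise 4 (O(not mute_channel ⊃ not renew_complaint)) and O(not mute_channel) yields O(not renew_complaint).
The contrapositive of premise 8 (O(adjourn_session ⊃ renew_complaint)) is O(not renew_complaint ⊃ not adjourn_session), and O(not renew_complaint) is already established, so O(not adjourn_session).
The contrapositive of premise 11 (O(attend_hearing ⊃ adjourn_session)) is O(not adjourn_session ⊃ not attend_hearing), and O(not adjourn_session) is already established, so O(not attend_hearing).
So O(not attend_hearing) holds, i.e. attend_hearing is forbidden. None of the other listed options is forbidden under the premises.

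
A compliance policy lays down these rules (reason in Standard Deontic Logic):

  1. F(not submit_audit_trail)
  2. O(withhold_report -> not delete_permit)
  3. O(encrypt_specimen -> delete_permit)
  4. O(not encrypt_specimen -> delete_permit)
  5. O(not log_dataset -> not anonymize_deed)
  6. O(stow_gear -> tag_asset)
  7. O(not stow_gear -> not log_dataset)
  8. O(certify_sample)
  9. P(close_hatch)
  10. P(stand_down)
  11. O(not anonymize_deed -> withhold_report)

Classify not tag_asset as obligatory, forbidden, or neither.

Premises 4 and 3 are O(not encrypt_specimen -> delete_permit) and O(encrypt_specimen -> delete_permit); every ideal world satisfies not encrypt_specimen or encrypt_specimen, so in either case delete_permit holds — hence O(delete_permit).
Premise 2, O(withhold_report -> not delete_permit), contraposes to O(delete_permit -> not withhold_report); with O(delete_permit) we get O(not withhold_report).
Premise 11, O(not anonymize_deed -> withhold_report), contraposes to O(not withhold_report -> anonymize_deed); with O(not withhold_report) we get O(anonymize_deed).
The contrapositive of premise 5 (O(not log_dataset -> not anonymize_deed)) is O(anonymize_deed -> log_dataset), and O(anonymize_deed) is already established, so O(log_dataset).
Premise 7, O(not stow_gear -> not log_dataset), contraposes to O(log_dataset -> stow_gear); with O(log_dataset) we get O(stow_gear).
With premise 6, O(stow_gear -> tag_asset), the K-axiom yields O(tag_asset).
Premises 1, 8, 9, 10 do not contribute to this derivation.
Thus O(tag_asset), which is F(not tag_asset): not tag_asset is forbidden.

Forbidden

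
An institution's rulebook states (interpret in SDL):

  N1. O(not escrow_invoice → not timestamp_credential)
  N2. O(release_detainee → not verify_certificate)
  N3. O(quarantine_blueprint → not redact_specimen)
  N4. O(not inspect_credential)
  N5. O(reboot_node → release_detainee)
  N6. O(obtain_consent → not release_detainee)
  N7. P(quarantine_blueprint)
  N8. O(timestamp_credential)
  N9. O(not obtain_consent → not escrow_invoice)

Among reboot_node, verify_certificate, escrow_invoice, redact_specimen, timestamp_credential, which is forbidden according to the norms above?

Premise 8 gives O(timestamp_credential).
The contrapositive of premise 1 (O(not escrow_invoice → not timestamp_credential)) is O(timestamp_credential → escrow_invoice), and O(timestamp_credential) is already established, so O(escrow_invoice).
Premise 9, O(not obtain_consent → not escrow_invoice), contraposes to O(escrow_invoice → obtain_consent); with O(escrow_invoice) we get O(obtain_consent).
With premise 6, O(obtain_consent → not release_detainee), the K-axiom yields O(not release_detainee).
The contrapositive of premise 5 (O(reboot_node → release_detainee)) is O(not release_detainee → not reboot_node), and O(not release_detainee) is already established, so O(not reboot_node).
So O(not reboot_node) holds, i.e. reboot_node is forbidden. None of the other listed options is forbidden under the premises.

reboot_node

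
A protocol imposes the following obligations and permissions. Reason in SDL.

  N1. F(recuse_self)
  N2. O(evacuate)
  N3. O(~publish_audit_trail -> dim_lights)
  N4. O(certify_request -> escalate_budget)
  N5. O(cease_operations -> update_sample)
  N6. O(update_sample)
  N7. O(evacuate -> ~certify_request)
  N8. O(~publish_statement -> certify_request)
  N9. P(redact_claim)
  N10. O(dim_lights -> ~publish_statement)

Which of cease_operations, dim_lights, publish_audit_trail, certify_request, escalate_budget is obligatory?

Premise 2 gives O(evacuate).
From O(evacuate) and premise 7, O(evacuate -> ~certify_request), we obtain O(~certify_request).
Premise 8, O(~publish_statement -> certify_request), contraposes to O(~certify_request -> publish_statement); with O(~certify_request) we get O(publish_statement).
Premise 10, O(dim_lights -> ~publish_statement), contraposes to O(publish_statement -> ~dim_lights); with O(publish_statement) we get O(~dim_lights).
Premise 3, O(~publish_audit_trail -> dim_lights), contraposes to O(~dim_lights -> publish_audit_trail); with O(~dim_lights) we get O(publish_audit_trail).
So O(publish_audit_trail) holds — publish_audit_trail is obligatory. None of the other listed options is made obligatory by any chain of premises.

publish_audit_trail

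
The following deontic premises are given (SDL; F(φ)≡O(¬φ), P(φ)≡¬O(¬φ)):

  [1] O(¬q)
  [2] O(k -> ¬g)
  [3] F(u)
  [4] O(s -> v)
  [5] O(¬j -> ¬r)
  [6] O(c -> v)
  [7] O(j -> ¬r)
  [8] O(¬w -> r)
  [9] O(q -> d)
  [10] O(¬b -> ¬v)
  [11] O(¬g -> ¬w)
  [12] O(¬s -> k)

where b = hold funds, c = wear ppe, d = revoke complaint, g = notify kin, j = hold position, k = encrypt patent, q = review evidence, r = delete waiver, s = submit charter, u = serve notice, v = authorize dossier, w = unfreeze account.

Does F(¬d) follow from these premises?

No

Premise 9 is O(q -> d), but O(q) is not derivable from the premises, so it does not yield O(d).
No other premise forces O(d). An ideal world satisfying every premise can still have ¬d true, so F(¬d) is not derivable.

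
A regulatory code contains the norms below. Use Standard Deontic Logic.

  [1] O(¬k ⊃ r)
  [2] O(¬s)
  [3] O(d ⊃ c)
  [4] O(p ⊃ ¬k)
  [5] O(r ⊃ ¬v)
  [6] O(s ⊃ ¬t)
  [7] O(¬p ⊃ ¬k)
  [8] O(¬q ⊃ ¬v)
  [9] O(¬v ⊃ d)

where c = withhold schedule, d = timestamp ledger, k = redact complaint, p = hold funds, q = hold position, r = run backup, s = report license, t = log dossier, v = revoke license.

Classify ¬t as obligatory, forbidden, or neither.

Premise 6 is O(s ⊃ ¬t), but O(s) is not derivable from the premises, so it does not yield O(¬t).
No premise or chain of K-axiom applications forces O(¬t), and none forces O(t). So ¬t is neither obligatory nor forbidden under these norms.

Neither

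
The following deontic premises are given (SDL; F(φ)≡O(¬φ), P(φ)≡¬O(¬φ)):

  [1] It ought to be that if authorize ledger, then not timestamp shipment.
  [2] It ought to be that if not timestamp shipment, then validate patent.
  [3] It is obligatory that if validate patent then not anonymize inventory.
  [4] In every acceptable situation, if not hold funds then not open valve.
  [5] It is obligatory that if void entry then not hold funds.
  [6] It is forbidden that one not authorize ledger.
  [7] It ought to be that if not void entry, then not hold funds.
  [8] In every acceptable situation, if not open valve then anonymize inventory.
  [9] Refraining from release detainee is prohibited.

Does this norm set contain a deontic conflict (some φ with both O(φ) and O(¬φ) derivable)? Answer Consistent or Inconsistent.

Premises 5 and 7 cover both cases: O(void_entry → ¬hold_funds) and O(¬void_entry → ¬hold_funds). Since void_entry ∨ ¬void_entry is a tautology, O(¬hold_funds) follows.
With premise 4, O(¬hold_funds → ¬open_valve), the K-axiom yields O(¬open_valve).
Premise 8 is O(¬open_valve → anonymize_inventory); since O(¬open_valve), deontic closure gives O(anonymize_inventory).
Premise 3, O(validate_patent → ¬anonymize_inventory), contraposes to O(anonymize_inventory → ¬validate_patent); with O(anonymize_inventory) we get O(¬validate_patent).
The contrapositive of premise 2 (O(¬timestamp_shipment → validate_patent)) is O(¬validate_patent → timestamp_shipment), and O(¬validate_patent) is already established, so O(timestamp_shipment).
The contrapositive of premise 1 (O(authorize_ledger → ¬timestamp_shipment)) is O(timestamp_shipment → ¬authorize_ledger), and O(timestamp_shipment) is already established, so O(¬authorize_ledger).
However, F(¬authorize_ledger) at premise 6 amounts to O(authorize_ledger).
We now have both O(¬authorize_ledger) and O(authorize_ledger) — authorize_ledger is simultaneously obligatory and forbidden, violating the D-axiom.

Inconsistent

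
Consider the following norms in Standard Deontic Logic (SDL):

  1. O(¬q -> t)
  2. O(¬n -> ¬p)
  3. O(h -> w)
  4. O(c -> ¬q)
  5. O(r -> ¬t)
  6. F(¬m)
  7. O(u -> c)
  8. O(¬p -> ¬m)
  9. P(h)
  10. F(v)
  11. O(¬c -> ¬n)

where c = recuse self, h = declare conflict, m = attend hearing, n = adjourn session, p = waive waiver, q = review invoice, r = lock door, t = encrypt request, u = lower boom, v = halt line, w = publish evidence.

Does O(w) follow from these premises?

No

Premise 3 is O(h -> w), but O(h) is not derivable from the premises (the permission P(h) asserts only ¬O(¬h), not O(h)), so it does not yield O(w).
No other premise forces O(w). An ideal world satisfying every premise can still have w false, so O(w) is not derivable.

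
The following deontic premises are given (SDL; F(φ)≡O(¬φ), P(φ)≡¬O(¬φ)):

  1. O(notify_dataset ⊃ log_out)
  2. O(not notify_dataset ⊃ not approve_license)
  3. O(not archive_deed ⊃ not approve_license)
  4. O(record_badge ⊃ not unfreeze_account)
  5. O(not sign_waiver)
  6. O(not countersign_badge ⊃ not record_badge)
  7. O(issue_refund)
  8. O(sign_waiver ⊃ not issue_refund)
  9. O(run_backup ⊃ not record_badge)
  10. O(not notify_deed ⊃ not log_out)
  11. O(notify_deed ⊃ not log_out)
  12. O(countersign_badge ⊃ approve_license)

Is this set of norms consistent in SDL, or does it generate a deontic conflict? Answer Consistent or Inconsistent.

Premise 8 is O(sign_waiver ⊃ not issue_refund), but O(sign_waiver) is not derivable from the premises, so it does not yield O(not issue_refund).
So O(not issue_refund) is not derivable, and the apparent clash with O(issue_refund) does not arise.
A world satisfying every obligation exists (e.g. approve_license=false, archive_deed=false, countersign_badge=false, issue_refund=true, log_out=false, notify_dataset=false, notify_deed=false, record_badge=false, run_backup=false, sign_waiver=false, unfreeze_account=false); no atom is both obligatory and forbidden, so the set is consistent.

Consistent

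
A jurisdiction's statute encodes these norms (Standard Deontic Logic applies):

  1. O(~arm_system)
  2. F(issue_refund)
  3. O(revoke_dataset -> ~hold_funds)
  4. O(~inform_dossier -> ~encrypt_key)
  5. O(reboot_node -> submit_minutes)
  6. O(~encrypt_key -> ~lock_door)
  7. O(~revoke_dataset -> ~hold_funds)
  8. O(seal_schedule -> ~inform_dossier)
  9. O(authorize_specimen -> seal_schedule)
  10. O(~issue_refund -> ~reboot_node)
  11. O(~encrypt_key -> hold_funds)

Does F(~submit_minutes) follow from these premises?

No

Premise 5 is O(reboot_node -> submit_minutes), but O(reboot_node) is not derivable from the premises, so it does not yield O(submit_minutes).
No other premise forces O(submit_minutes). An ideal world satisfying every premise can still have ~submit_minutes true, so F(~submit_minutes) is not derivable.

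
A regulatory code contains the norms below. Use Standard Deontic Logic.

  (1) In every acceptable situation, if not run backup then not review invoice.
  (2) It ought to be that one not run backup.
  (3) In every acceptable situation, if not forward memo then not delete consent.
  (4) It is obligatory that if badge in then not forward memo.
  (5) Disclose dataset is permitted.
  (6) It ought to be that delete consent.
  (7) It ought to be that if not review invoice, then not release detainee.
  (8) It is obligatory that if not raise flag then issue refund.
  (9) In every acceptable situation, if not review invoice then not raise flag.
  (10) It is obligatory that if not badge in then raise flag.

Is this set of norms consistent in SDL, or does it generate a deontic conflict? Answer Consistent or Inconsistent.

Inconsistent

Premise 6 gives O(delete_consent).
Premise 3, O(¬forward_memo → ¬delete_consent), contraposes to O(delete_consent → forward_memo); with O(delete_consent) we get O(forward_memo).
The contrapositive of premise 4 (O(badge_in → ¬forward_memo)) is O(forward_memo → ¬badge_in), and O(forward_memo) is already established, so O(¬badge_in).
Premise 10 is O(¬badge_in → raise_flag); since O(¬badge_in), deontic closure gives O(raise_flag).
Premise 9 is O(¬review_invoice → ¬raise_flag); contrapositively O(raise_flag → review_invoice). Since O(raise_flag) holds, K gives O(review_invoice).
Premise 1 is O(¬run_backup → ¬review_invoice); contrapositively O(review_invoice → run_backup). Since O(review_invoice) holds, K gives O(run_backup).
But premise 2 directly asserts O(¬run_backup).
We now have both O(run_backup) and O(¬run_backup) — run_backup is simultaneously obligatory and forbidden, violating the D-axiom.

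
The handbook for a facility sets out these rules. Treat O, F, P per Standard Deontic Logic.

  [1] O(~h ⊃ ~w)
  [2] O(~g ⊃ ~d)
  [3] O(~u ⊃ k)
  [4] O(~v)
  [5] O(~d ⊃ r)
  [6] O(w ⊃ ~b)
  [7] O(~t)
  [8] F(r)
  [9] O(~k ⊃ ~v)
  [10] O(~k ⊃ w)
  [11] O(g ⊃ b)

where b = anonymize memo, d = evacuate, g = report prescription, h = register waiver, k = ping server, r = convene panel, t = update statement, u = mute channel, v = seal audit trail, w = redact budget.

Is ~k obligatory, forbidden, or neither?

Premise 8, F(r), is equivalent to O(~r).
The contrapositive of premise 5 (O(~d ⊃ r)) is O(~r ⊃ d), and O(~r) is already established, so O(d).
Premise 2, O(~g ⊃ ~d), contraposes to O(d ⊃ g); with O(d) we get O(g).
From O(g) and premise 11, O(g ⊃ b), we obtain O(b).
Premise 6, O(w ⊃ ~b), contraposes to O(b ⊃ ~w); with O(b) we get O(~w).
Premise 10 is O(~k ⊃ w); contrapositively O(~w ⊃ k). Since O(~w) holds, K gives O(k).
Premises 1, 3, 4, 7, 9 do not contribute to this derivation.
Thus O(k), which is F(~k): ~k is forbidden.

Forbidden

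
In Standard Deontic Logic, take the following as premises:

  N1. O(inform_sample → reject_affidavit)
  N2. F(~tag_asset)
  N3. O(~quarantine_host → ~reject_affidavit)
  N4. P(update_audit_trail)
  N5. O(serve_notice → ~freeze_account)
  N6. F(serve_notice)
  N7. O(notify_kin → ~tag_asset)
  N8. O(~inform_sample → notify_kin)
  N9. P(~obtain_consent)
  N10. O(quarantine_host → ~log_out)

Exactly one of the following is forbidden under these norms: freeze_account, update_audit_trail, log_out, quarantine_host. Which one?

Premise 2, F(~tag_asset), is equivalent to O(tag_asset).
Premise 7 is O(notify_kin → ~tag_asset); contrapositively O(tag_asset → ~notify_kin). Since O(tag_asset) holds, K gives O(~notify_kin).
Premise 8, O(~inform_sample → notify_kin), contraposes to O(~notify_kin → inform_sample); with O(~notify_kin) we get O(inform_sample).
Premise 1 is O(inform_sample → reject_affidavit); since O(inform_sample), deontic closure gives O(reject_affidavit).
Premise 3 is O(~quarantine_host → ~reject_affidavit); contrapositively O(reject_affidavit → quarantine_host). Since O(reject_affidavit) holds, K gives O(quarantine_host).
Applying K to premise 10 (O(quarantine_host → ~log_out)) and O(quarantine_host) yields O(~log_out).
So O(~log_out) holds, i.e. log_out is forbidden. None of the other listed options is forbidden under the premises.

log_out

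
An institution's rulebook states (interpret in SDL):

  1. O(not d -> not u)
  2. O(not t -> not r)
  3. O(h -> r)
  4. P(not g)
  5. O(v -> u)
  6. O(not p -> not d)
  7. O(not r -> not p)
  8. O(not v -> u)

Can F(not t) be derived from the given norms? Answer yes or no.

Premises 5 and 8 cover both cases: O(v -> u) and O(not v -> u). Since v ∨ not v is a tautology, O(u) follows.
Premise 1 is O(not d -> not u); contrapositively O(u -> d). Since O(u) holds, K gives O(d).
Premise 6, O(not p -> not d), contraposes to O(d -> p); with O(d) we get O(p).
Premise 7, O(not r -> not p), contraposes to O(p -> r); with O(p) we get O(r).
The contrapositive of premise 2 (O(not t -> not r)) is O(r -> t), and O(r) is already established, so O(t).
Premises 3, 4 do not contribute to this derivation.
So O(t) holds, i.e. F(not t). The claim follows.

Yes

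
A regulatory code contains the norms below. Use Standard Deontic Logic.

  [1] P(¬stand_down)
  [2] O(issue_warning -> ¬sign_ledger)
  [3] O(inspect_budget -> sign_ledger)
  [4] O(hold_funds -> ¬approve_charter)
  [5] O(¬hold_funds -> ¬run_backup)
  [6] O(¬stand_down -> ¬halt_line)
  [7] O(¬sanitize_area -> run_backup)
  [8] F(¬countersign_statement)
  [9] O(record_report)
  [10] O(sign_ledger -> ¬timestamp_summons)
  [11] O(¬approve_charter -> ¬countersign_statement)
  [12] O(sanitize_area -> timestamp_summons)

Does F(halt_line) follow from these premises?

Premise 6 is O(¬stand_down -> ¬halt_line), but O(¬stand_down) is not derivable from the premises (the permission P(¬stand_down) asserts only ¬O(stand_down), not O(¬stand_down)), so it does not yield O(¬halt_line).
No other premise forces O(¬halt_line). An ideal world satisfying every premise can still have halt_line true, so F(halt_line) is not derivable.

No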